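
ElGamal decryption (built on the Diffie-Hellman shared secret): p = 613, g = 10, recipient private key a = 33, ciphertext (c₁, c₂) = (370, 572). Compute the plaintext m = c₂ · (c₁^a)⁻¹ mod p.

267

Shared mask s = c₁^a mod p = 370^33 mod 613.
370^1 ≡ 370 (mod 613)
370^2 = (370^1)^2 ≡ 370^2 = 136900 ≡ 201 (mod 613)
370^4 = (370^2)^2 ≡ 201^2 = 40401 ≡ 556 (mod 613)
370^8 = (370^4)^2 ≡ 556^2 = 309136 ≡ 184 (mod 613)
370^16 = (370^8)^2 ≡ 184^2 = 33856 ≡ 141 (mod 613)
370^32 = (370^16)^2 ≡ 141^2 = 19881 ≡ 265 (mod 613)
370^33 = 370^32 · 370^1 ≡ 265 · 370 ≡ 583 (mod 613).
So s = 583; s⁻¹ ≡ 143 (mod 613).
m = c₂ · s⁻¹ mod 613 = 572 · 143 mod 613 = 267.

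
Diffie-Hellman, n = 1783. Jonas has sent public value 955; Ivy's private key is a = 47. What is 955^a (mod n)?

1046

Shared key K = 955^47 mod 1783.
955^1 ≡ 955 (mod 1783)
955^2 = (955^1)^2 ≡ 955^2 = 912025 ≡ 912 (mod 1783)
955^4 = (955^2)^2 ≡ 912^2 = 831744 ≡ 866 (mod 1783)
955^8 = (955^4)^2 ≡ 866^2 = 749956 ≡ 1096 (mod 1783)
955^16 = (955^8)^2 ≡ 1096^2 = 1201216 ≡ 1257 (mod 1783)
955^32 = (955^16)^2 ≡ 1257^2 = 1580049 ≡ 311 (mod 1783)
955^47 = 955^32 · 955^8 · 955^4 · 955^2 · 955^1 ≡ 311 · 1096 · 866 · 912 · 955 ≡ 1046 (mod 1783).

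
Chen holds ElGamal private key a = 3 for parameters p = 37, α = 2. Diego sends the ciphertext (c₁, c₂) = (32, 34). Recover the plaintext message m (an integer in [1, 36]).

Shared mask s = c₁^a mod p = 32^3 mod 37.
32^1 ≡ 32 (mod 37)
32^2 = (32^1)^2 ≡ 32^2 = 1024 ≡ 25 (mod 37)
32^3 = 32^2 · 32^1 ≡ 25 · 32 ≡ 23 (mod 37).
So s = 23; s⁻¹ ≡ 29 (mod 37).
m = c₂ · s⁻¹ mod 37 = 34 · 29 mod 37 = 24.

24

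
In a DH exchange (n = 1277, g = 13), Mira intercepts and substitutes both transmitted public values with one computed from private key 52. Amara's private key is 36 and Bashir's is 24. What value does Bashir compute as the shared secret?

719

Bashir receives Mira's public value M = 13^52 mod 1277 instead of the honest one.
13^1 ≡ 13 (mod 1277)
13^2 = (13^1)^2 ≡ 13^2 = 169 ≡ 169 (mod 1277)
13^4 = (13^2)^2 ≡ 169^2 = 28561 ≡ 467 (mod 1277)
13^8 = (13^4)^2 ≡ 467^2 = 218089 ≡ 999 (mod 1277)
13^16 = (13^8)^2 ≡ 999^2 = 998001 ≡ 664 (mod 1277)
13^32 = (13^16)^2 ≡ 664^2 = 440896 ≡ 331 (mod 1277)
13^52 = 13^32 · 13^16 · 13^4 ≡ 331 · 664 · 467 ≡ 253 (mod 1277).
So M = 253. Bashir computes K = M^24 mod 1277.
253^1 ≡ 253 (mod 1277)
253^2 = (253^1)^2 ≡ 253^2 = 64009 ≡ 159 (mod 1277)
253^4 = (253^2)^2 ≡ 159^2 = 25281 ≡ 1018 (mod 1277)
253^8 = (253^4)^2 ≡ 1018^2 = 1036324 ≡ 677 (mod 1277)
253^16 = (253^8)^2 ≡ 677^2 = 458329 ≡ 1163 (mod 1277)
253^24 = 253^16 · 253^8 ≡ 1163 · 677 ≡ 719 (mod 1277).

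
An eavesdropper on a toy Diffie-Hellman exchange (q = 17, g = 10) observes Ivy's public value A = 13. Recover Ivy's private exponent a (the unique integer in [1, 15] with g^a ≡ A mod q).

Try successive powers of 10 modulo 17:
10^1 ≡ 10
10^2 ≡ 15
10^3 ≡ 14
10^4 ≡ 4
10^5 ≡ 6
10^6 ≡ 9
10^7 ≡ 5
10^8 ≡ 16
10^9 ≡ 7
10^10 ≡ 2
10^11 ≡ 3
10^12 ≡ 13
Found: a = 12.

12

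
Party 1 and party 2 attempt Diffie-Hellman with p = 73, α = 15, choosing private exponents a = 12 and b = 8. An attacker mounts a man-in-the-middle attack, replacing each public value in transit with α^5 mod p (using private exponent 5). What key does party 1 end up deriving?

Party 1 receives an attacker's public value M = 15^5 mod 73 instead of the honest one.
15^1 ≡ 15 (mod 73)
15^2 = (15^1)^2 ≡ 15^2 = 225 ≡ 6 (mod 73)
15^4 = (15^2)^2 ≡ 6^2 = 36 ≡ 36 (mod 73)
15^5 = 15^4 · 15^1 ≡ 36 · 15 ≡ 29 (mod 73).
So M = 29. Party 1 computes K = M^12 mod 73.
29^1 ≡ 29 (mod 73)
29^2 = (29^1)^2 ≡ 29^2 = 841 ≡ 38 (mod 73)
29^4 = (29^2)^2 ≡ 38^2 = 1444 ≡ 57 (mod 73)
29^8 = (29^4)^2 ≡ 57^2 = 3249 ≡ 37 (mod 73)
29^12 = 29^8 · 29^4 ≡ 37 · 57 ≡ 65 (mod 73).

65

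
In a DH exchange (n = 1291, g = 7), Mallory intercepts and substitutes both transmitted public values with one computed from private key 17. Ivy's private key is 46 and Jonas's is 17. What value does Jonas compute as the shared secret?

874

Jonas receives Mallory's public value M = 7^17 mod 1291 instead of the honest one.
7^1 ≡ 7 (mod 1291)
7^2 = (7^1)^2 ≡ 7^2 = 49 ≡ 49 (mod 1291)
7^4 = (7^2)^2 ≡ 49^2 = 2401 ≡ 1110 (mod 1291)
7^8 = (7^4)^2 ≡ 1110^2 = 1232100 ≡ 486 (mod 1291)
7^16 = (7^8)^2 ≡ 486^2 = 236196 ≡ 1234 (mod 1291)
7^17 = 7^16 · 7^1 ≡ 1234 · 7 ≡ 892 (mod 1291).
So M = 892. Jonas computes K = M^17 mod 1291.
892^1 ≡ 892 (mod 1291)
892^2 = (892^1)^2 ≡ 892^2 = 795664 ≡ 408 (mod 1291)
892^4 = (892^2)^2 ≡ 408^2 = 166464 ≡ 1216 (mod 1291)
892^8 = (892^4)^2 ≡ 1216^2 = 1478656 ≡ 461 (mod 1291)
892^16 = (892^8)^2 ≡ 461^2 = 212521 ≡ 797 (mod 1291)
892^17 = 892^16 · 892^1 ≡ 797 · 892 ≡ 874 (mod 1291).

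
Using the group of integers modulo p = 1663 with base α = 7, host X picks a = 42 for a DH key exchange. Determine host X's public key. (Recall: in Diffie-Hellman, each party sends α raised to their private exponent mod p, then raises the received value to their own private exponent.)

1076

Public value = 7^42 mod 1663.
7^1 ≡ 7 (mod 1663)
7^2 = (7^1)^2 ≡ 7^2 = 49 ≡ 49 (mod 1663)
7^4 = (7^2)^2 ≡ 49^2 = 2401 ≡ 738 (mod 1663)
7^8 = (7^4)^2 ≡ 738^2 = 544644 ≡ 843 (mod 1663)
7^16 = (7^8)^2 ≡ 843^2 = 710649 ≡ 548 (mod 1663)
7^32 = (7^16)^2 ≡ 548^2 = 300304 ≡ 964 (mod 1663)
7^42 = 7^32 · 7^8 · 7^2 ≡ 964 · 843 · 49 ≡ 1076 (mod 1663).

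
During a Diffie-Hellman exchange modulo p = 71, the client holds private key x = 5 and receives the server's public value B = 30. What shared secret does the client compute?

37

Shared key K = 30^5 mod 71.
30^1 ≡ 30 (mod 71)
30^2 = (30^1)^2 ≡ 30^2 = 900 ≡ 48 (mod 71)
30^4 = (30^2)^2 ≡ 48^2 = 2304 ≡ 32 (mod 71)
30^5 = 30^4 · 30^1 ≡ 32 · 30 ≡ 37 (mod 71).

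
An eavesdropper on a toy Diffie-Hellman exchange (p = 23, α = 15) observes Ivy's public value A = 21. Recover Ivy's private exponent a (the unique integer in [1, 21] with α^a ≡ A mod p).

Try successive powers of 15 modulo 23:
15^1 ≡ 15
15^2 ≡ 18
15^3 ≡ 17
15^4 ≡ 2
15^5 ≡ 7
15^6 ≡ 13
15^7 ≡ 11
15^8 ≡ 4
15^9 ≡ 14
15^10 ≡ 3
15^11 ≡ 22
15^12 ≡ 8
15^13 ≡ 5
15^14 ≡ 6
15^15 ≡ 21
Found: a = 15.

15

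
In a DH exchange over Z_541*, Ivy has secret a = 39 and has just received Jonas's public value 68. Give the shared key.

Shared key K = 68^39 mod 541.
68^1 ≡ 68 (mod 541)
68^2 = (68^1)^2 ≡ 68^2 = 4624 ≡ 296 (mod 541)
68^4 = (68^2)^2 ≡ 296^2 = 87616 ≡ 515 (mod 541)
68^8 = (68^4)^2 ≡ 515^2 = 265225 ≡ 135 (mod 541)
68^16 = (68^8)^2 ≡ 135^2 = 18225 ≡ 372 (mod 541)
68^32 = (68^16)^2 ≡ 372^2 = 138384 ≡ 429 (mod 541)
68^39 = 68^32 · 68^4 · 68^2 · 68^1 ≡ 429 · 515 · 296 · 68 ≡ 255 (mod 541).

255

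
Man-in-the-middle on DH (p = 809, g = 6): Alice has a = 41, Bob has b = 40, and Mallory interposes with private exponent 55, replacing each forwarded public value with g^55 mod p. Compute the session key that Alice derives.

29

Alice receives Mallory's public value M = 6^55 mod 809 instead of the honest one.
6^1 ≡ 6 (mod 809)
6^2 = (6^1)^2 ≡ 6^2 = 36 ≡ 36 (mod 809)
6^4 = (6^2)^2 ≡ 36^2 = 1296 ≡ 487 (mod 809)
6^8 = (6^4)^2 ≡ 487^2 = 237169 ≡ 132 (mod 809)
6^16 = (6^8)^2 ≡ 132^2 = 17424 ≡ 435 (mod 809)
6^32 = (6^16)^2 ≡ 435^2 = 189225 ≡ 728 (mod 809)
6^55 = 6^32 · 6^16 · 6^4 · 6^2 · 6^1 ≡ 728 · 435 · 487 · 36 · 6 ≡ 661 (mod 809).
So M = 661. Alice computes K = M^41 mod 809.
661^1 ≡ 661 (mod 809)
661^2 = (661^1)^2 ≡ 661^2 = 436921 ≡ 61 (mod 809)
661^4 = (661^2)^2 ≡ 61^2 = 3721 ≡ 485 (mod 809)
661^8 = (661^4)^2 ≡ 485^2 = 235225 ≡ 615 (mod 809)
661^16 = (661^8)^2 ≡ 615^2 = 378225 ≡ 422 (mod 809)
661^32 = (661^16)^2 ≡ 422^2 = 178084 ≡ 104 (mod 809)
661^41 = 661^32 · 661^8 · 661^1 ≡ 104 · 615 · 661 ≡ 29 (mod 809).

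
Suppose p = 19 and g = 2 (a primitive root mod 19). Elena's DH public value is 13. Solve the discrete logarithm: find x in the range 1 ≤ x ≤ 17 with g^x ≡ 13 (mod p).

Try successive powers of 2 modulo 19:
2^1 ≡ 2
2^2 ≡ 4
2^3 ≡ 8
2^4 ≡ 16
2^5 ≡ 13
Found: x = 5.

5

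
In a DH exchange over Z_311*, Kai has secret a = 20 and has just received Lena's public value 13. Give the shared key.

Shared key K = 13^20 mod 311.
13^1 ≡ 13 (mod 311)
13^2 = (13^1)^2 ≡ 13^2 = 169 ≡ 169 (mod 311)
13^4 = (13^2)^2 ≡ 169^2 = 28561 ≡ 260 (mod 311)
13^8 = (13^4)^2 ≡ 260^2 = 67600 ≡ 113 (mod 311)
13^16 = (13^8)^2 ≡ 113^2 = 12769 ≡ 18 (mod 311)
13^20 = 13^16 · 13^4 ≡ 18 · 260 ≡ 15 (mod 311).

15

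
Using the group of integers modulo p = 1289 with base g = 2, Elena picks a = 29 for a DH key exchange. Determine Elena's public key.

Public value = 2^29 mod 1289.
2^1 ≡ 2 (mod 1289)
2^2 = (2^1)^2 ≡ 2^2 = 4 ≡ 4 (mod 1289)
2^4 = (2^2)^2 ≡ 4^2 = 16 ≡ 16 (mod 1289)
2^8 = (2^4)^2 ≡ 16^2 = 256 ≡ 256 (mod 1289)
2^16 = (2^8)^2 ≡ 256^2 = 65536 ≡ 1086 (mod 1289)
2^29 = 2^16 · 2^8 · 2^4 · 2^1 ≡ 1086 · 256 · 16 · 2 ≡ 1123 (mod 1289).

1123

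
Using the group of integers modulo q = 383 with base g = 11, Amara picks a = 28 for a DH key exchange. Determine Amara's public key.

Public value = 11^28 (mod 383).
11^1 ≡ 11 (mod 383)
11^2 = (11^1)^2 ≡ 11^2 = 121 ≡ 121 (mod 383)
11^4 = (11^2)^2 ≡ 121^2 = 14641 ≡ 87 (mod 383)
11^8 = (11^4)^2 ≡ 87^2 = 7569 ≡ 292 (mod 383)
11^16 = (11^8)^2 ≡ 292^2 = 85264 ≡ 238 (mod 383)
11^28 = 11^16 · 11^8 · 11^4 ≡ 238 · 292 · 87 ≡ 114 (mod 383).

114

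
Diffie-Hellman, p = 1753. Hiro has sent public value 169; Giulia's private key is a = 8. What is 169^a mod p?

630

Shared key K = 169^8 mod 1753.
169^1 ≡ 169 (mod 1753)
169^2 = (169^1)^2 ≡ 169^2 = 28561 ≡ 513 (mod 1753)
169^4 = (169^2)^2 ≡ 513^2 = 263169 ≡ 219 (mod 1753)
169^8 = (169^4)^2 ≡ 219^2 = 47961 ≡ 630 (mod 1753)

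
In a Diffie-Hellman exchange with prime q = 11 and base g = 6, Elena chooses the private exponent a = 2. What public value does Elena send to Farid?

Public value = 6^{2} \pmod{11}.
6^1 ≡ 6 (mod 11)
6^2 = (6^1)^2 ≡ 6^2 = 36 ≡ 3 (mod 11)

3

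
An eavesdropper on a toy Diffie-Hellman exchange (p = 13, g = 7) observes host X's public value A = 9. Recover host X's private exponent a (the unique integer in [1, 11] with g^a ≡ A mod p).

4

Try successive powers of 7 modulo 13:
7^1 ≡ 7
7^2 ≡ 10
7^3 ≡ 5
7^4 ≡ 9
Found: a = 4.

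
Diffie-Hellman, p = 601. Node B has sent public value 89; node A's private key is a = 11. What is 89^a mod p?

Shared key K = 89^11 mod 601.
89^1 ≡ 89 (mod 601)
89^2 = (89^1)^2 ≡ 89^2 = 7921 ≡ 108 (mod 601)
89^4 = (89^2)^2 ≡ 108^2 = 11664 ≡ 245 (mod 601)
89^8 = (89^4)^2 ≡ 245^2 = 60025 ≡ 526 (mod 601)
89^11 = 89^8 · 89^2 · 89^1 ≡ 526 · 108 · 89 ≡ 300 (mod 601).

300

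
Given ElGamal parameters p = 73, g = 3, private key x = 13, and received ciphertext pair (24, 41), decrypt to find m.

23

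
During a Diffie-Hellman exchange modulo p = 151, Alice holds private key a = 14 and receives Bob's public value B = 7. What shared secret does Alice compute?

121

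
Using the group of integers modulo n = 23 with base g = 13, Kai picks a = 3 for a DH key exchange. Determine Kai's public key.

Public value = 13^3 mod 23.
13^1 ≡ 13 (mod 23)
13^2 = (13^1)^2 ≡ 13^2 = 169 ≡ 8 (mod 23)
13^3 = 13^2 · 13^1 ≡ 8 · 13 ≡ 12 (mod 23).

12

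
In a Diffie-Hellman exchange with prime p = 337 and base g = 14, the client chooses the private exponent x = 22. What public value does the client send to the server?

131

Public value = 14^22 mod 337.
14^1 ≡ 14 (mod 337)
14^2 = (14^1)^2 ≡ 14^2 = 196 ≡ 196 (mod 337)
14^4 = (14^2)^2 ≡ 196^2 = 38416 ≡ 335 (mod 337)
14^8 = (14^4)^2 ≡ 335^2 = 112225 ≡ 4 (mod 337)
14^16 = (14^8)^2 ≡ 4^2 = 16 ≡ 16 (mod 337)
14^22 = 14^16 · 14^4 · 14^2 ≡ 16 · 335 · 196 ≡ 131 (mod 337).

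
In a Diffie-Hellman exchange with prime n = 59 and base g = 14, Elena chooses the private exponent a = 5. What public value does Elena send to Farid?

39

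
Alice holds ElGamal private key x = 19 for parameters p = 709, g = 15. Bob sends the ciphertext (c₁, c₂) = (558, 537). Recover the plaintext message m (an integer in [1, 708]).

466

Shared mask s = c₁^x mod p = 558^19 mod 709.
558^1 ≡ 558 (mod 709)
558^2 = (558^1)^2 ≡ 558^2 = 311364 ≡ 113 (mod 709)
558^4 = (558^2)^2 ≡ 113^2 = 12769 ≡ 7 (mod 709)
558^8 = (558^4)^2 ≡ 7^2 = 49 ≡ 49 (mod 709)
558^16 = (558^8)^2 ≡ 49^2 = 2401 ≡ 274 (mod 709)
558^19 = 558^16 · 558^2 · 558^1 ≡ 274 · 113 · 558 ≡ 593 (mod 709).
So s = 593; s⁻¹ ≡ 55 (mod 709).
m = c₂ · s⁻¹ mod 709 = 537 · 55 mod 709 = 466.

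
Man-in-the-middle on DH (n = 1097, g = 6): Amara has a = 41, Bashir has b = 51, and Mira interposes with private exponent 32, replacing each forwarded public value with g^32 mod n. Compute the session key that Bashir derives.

467

Bashir receives Mira's public value M = 6^32 mod 1097 instead of the honest one.
6^1 ≡ 6 (mod 1097)
6^2 = (6^1)^2 ≡ 6^2 = 36 ≡ 36 (mod 1097)
6^4 = (6^2)^2 ≡ 36^2 = 1296 ≡ 199 (mod 1097)
6^8 = (6^4)^2 ≡ 199^2 = 39601 ≡ 109 (mod 1097)
6^16 = (6^8)^2 ≡ 109^2 = 11881 ≡ 911 (mod 1097)
6^32 = (6^16)^2 ≡ 911^2 = 829921 ≡ 589 (mod 1097)
So M = 589. Bashir computes K = M^51 mod 1097.
589^1 ≡ 589 (mod 1097)
589^2 = (589^1)^2 ≡ 589^2 = 346921 ≡ 269 (mod 1097)
589^4 = (589^2)^2 ≡ 269^2 = 72361 ≡ 1056 (mod 1097)
589^8 = (589^4)^2 ≡ 1056^2 = 1115136 ≡ 584 (mod 1097)
589^16 = (589^8)^2 ≡ 584^2 = 341056 ≡ 986 (mod 1097)
589^32 = (589^16)^2 ≡ 986^2 = 972196 ≡ 254 (mod 1097)
589^51 = 589^32 · 589^16 · 589^2 · 589^1 ≡ 254 · 986 · 269 · 589 ≡ 467 (mod 1097).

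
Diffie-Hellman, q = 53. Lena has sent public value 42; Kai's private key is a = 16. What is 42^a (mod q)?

Shared key K = 42^16 mod 53.
42^1 ≡ 42 (mod 53)
42^2 = (42^1)^2 ≡ 42^2 = 1764 ≡ 15 (mod 53)
42^4 = (42^2)^2 ≡ 15^2 = 225 ≡ 13 (mod 53)
42^8 = (42^4)^2 ≡ 13^2 = 169 ≡ 10 (mod 53)
42^16 = (42^8)^2 ≡ 10^2 = 100 ≡ 47 (mod 53)

47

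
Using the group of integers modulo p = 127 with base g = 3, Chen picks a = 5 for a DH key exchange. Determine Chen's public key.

Public value = 3^5 mod 127.
3^1 ≡ 3 (mod 127)
3^2 = (3^1)^2 ≡ 3^2 = 9 ≡ 9 (mod 127)
3^4 = (3^2)^2 ≡ 9^2 = 81 ≡ 81 (mod 127)
3^5 = 3^4 · 3^1 ≡ 81 · 3 ≡ 116 (mod 127).

116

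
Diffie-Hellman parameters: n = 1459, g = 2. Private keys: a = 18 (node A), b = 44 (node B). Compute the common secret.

626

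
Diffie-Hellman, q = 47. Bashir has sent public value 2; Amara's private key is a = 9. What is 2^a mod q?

Shared key K = 2^9 mod 47.
2^1 ≡ 2 (mod 47)
2^2 = (2^1)^2 ≡ 2^2 = 4 ≡ 4 (mod 47)
2^4 = (2^2)^2 ≡ 4^2 = 16 ≡ 16 (mod 47)
2^8 = (2^4)^2 ≡ 16^2 = 256 ≡ 21 (mod 47)
2^9 = 2^8 · 2^1 ≡ 21 · 2 ≡ 42 (mod 47).

42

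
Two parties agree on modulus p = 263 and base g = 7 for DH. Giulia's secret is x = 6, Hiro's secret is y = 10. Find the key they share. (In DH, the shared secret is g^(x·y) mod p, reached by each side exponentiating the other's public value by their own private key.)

Giulia sends A = g^x mod p = 7^6 mod 263.
7^1 ≡ 7 (mod 263)
7^2 = (7^1)^2 ≡ 7^2 = 49 ≡ 49 (mod 263)
7^4 = (7^2)^2 ≡ 49^2 = 2401 ≡ 34 (mod 263)
7^6 = 7^4 · 7^2 ≡ 34 · 49 ≡ 88 (mod 263).
So A = 88. Hiro then computes K = A^y mod p = 88^10 mod 263.
88^1 ≡ 88 (mod 263)
88^2 = (88^1)^2 ≡ 88^2 = 7744 ≡ 117 (mod 263)
88^4 = (88^2)^2 ≡ 117^2 = 13689 ≡ 13 (mod 263)
88^8 = (88^4)^2 ≡ 13^2 = 169 ≡ 169 (mod 263)
88^10 = 88^8 · 88^2 ≡ 169 · 117 ≡ 48 (mod 263).

48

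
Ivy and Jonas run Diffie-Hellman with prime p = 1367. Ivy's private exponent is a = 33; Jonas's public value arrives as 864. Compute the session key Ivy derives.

Shared key K = 864^33 mod 1367.
864^1 ≡ 864 (mod 1367)
864^2 = (864^1)^2 ≡ 864^2 = 746496 ≡ 114 (mod 1367)
864^4 = (864^2)^2 ≡ 114^2 = 12996 ≡ 693 (mod 1367)
864^8 = (864^4)^2 ≡ 693^2 = 480249 ≡ 432 (mod 1367)
864^16 = (864^8)^2 ≡ 432^2 = 186624 ≡ 712 (mod 1367)
864^32 = (864^16)^2 ≡ 712^2 = 506944 ≡ 1154 (mod 1367)
864^33 = 864^32 · 864^1 ≡ 1154 · 864 ≡ 513 (mod 1367).

513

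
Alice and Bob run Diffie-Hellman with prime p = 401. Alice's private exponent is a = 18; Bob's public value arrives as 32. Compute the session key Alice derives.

Shared key K = 32^18 mod 401.
32^1 ≡ 32 (mod 401)
32^2 = (32^1)^2 ≡ 32^2 = 1024 ≡ 222 (mod 401)
32^4 = (32^2)^2 ≡ 222^2 = 49284 ≡ 362 (mod 401)
32^8 = (32^4)^2 ≡ 362^2 = 131044 ≡ 318 (mod 401)
32^16 = (32^8)^2 ≡ 318^2 = 101124 ≡ 72 (mod 401)
32^18 = 32^16 · 32^2 ≡ 72 · 222 ≡ 345 (mod 401).

345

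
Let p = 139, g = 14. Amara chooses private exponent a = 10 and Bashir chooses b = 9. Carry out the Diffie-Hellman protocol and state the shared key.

Bashir sends B = g^b mod p = 14^9 mod 139.
14^1 ≡ 14 (mod 139)
14^2 = (14^1)^2 ≡ 14^2 = 196 ≡ 57 (mod 139)
14^4 = (14^2)^2 ≡ 57^2 = 3249 ≡ 52 (mod 139)
14^8 = (14^4)^2 ≡ 52^2 = 2704 ≡ 63 (mod 139)
14^9 = 14^8 · 14^1 ≡ 63 · 14 ≡ 48 (mod 139).
So B = 48. Amara then computes K = B^a mod p = 48^10 mod 139.
48^1 ≡ 48 (mod 139)
48^2 = (48^1)^2 ≡ 48^2 = 2304 ≡ 80 (mod 139)
48^4 = (48^2)^2 ≡ 80^2 = 6400 ≡ 6 (mod 139)
48^8 = (48^4)^2 ≡ 6^2 = 36 ≡ 36 (mod 139)
48^10 = 48^8 · 48^2 ≡ 36 · 80 ≡ 100 (mod 139).

100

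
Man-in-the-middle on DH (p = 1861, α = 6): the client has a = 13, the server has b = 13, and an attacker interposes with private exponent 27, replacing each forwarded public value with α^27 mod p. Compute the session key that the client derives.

117

The client receives an attacker's public value M = 6^27 mod 1861 instead of the honest one.
6^1 ≡ 6 (mod 1861)
6^2 = (6^1)^2 ≡ 6^2 = 36 ≡ 36 (mod 1861)
6^4 = (6^2)^2 ≡ 36^2 = 1296 ≡ 1296 (mod 1861)
6^8 = (6^4)^2 ≡ 1296^2 = 1679616 ≡ 994 (mod 1861)
6^16 = (6^8)^2 ≡ 994^2 = 988036 ≡ 1706 (mod 1861)
6^27 = 6^16 · 6^8 · 6^2 · 6^1 ≡ 1706 · 994 · 36 · 6 ≡ 1143 (mod 1861).
So M = 1143. The client computes K = M^13 mod 1861.
1143^1 ≡ 1143 (mod 1861)
1143^2 = (1143^1)^2 ≡ 1143^2 = 1306449 ≡ 27 (mod 1861)
1143^4 = (1143^2)^2 ≡ 27^2 = 729 ≡ 729 (mod 1861)
1143^8 = (1143^4)^2 ≡ 729^2 = 531441 ≡ 1056 (mod 1861)
1143^13 = 1143^8 · 1143^4 · 1143^1 ≡ 1056 · 729 · 1143 ≡ 117 (mod 1861).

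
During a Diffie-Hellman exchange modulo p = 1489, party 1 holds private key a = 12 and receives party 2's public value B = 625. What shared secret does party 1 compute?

666

Shared key K = 625^12 mod 1489.
625^1 ≡ 625 (mod 1489)
625^2 = (625^1)^2 ≡ 625^2 = 390625 ≡ 507 (mod 1489)
625^4 = (625^2)^2 ≡ 507^2 = 257049 ≡ 941 (mod 1489)
625^8 = (625^4)^2 ≡ 941^2 = 885481 ≡ 1015 (mod 1489)
625^12 = 625^8 · 625^4 ≡ 1015 · 941 ≡ 666 (mod 1489).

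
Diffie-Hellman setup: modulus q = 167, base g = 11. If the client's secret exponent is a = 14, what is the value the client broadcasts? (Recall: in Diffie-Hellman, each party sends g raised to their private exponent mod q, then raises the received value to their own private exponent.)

141

Public value = 11^14 mod 167.
11^1 ≡ 11 (mod 167)
11^2 = (11^1)^2 ≡ 11^2 = 121 ≡ 121 (mod 167)
11^4 = (11^2)^2 ≡ 121^2 = 14641 ≡ 112 (mod 167)
11^8 = (11^4)^2 ≡ 112^2 = 12544 ≡ 19 (mod 167)
11^14 = 11^8 · 11^4 · 11^2 ≡ 19 · 112 · 121 ≡ 141 (mod 167).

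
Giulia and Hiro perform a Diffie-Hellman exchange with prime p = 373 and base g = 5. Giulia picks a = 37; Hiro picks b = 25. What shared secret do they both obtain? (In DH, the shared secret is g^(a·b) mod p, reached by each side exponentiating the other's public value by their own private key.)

Hiro sends B = g^b mod p = 5^25 mod 373.
5^1 ≡ 5 (mod 373)
5^2 = (5^1)^2 ≡ 5^2 = 25 ≡ 25 (mod 373)
5^4 = (5^2)^2 ≡ 25^2 = 625 ≡ 252 (mod 373)
5^8 = (5^4)^2 ≡ 252^2 = 63504 ≡ 94 (mod 373)
5^16 = (5^8)^2 ≡ 94^2 = 8836 ≡ 257 (mod 373)
5^25 = 5^16 · 5^8 · 5^1 ≡ 257 · 94 · 5 ≡ 311 (mod 373).
So B = 311. Giulia then computes K = B^a mod p = 311^37 mod 373.
311^1 ≡ 311 (mod 373)
311^2 = (311^1)^2 ≡ 311^2 = 96721 ≡ 114 (mod 373)
311^4 = (311^2)^2 ≡ 114^2 = 12996 ≡ 314 (mod 373)
311^8 = (311^4)^2 ≡ 314^2 = 98596 ≡ 124 (mod 373)
311^16 = (311^8)^2 ≡ 124^2 = 15376 ≡ 83 (mod 373)
311^32 = (311^16)^2 ≡ 83^2 = 6889 ≡ 175 (mod 373)
311^37 = 311^32 · 311^4 · 311^1 ≡ 175 · 314 · 311 ≡ 82 (mod 373).

82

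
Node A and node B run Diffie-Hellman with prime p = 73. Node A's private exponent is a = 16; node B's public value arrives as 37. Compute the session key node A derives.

Shared key K = 37^16 mod 73.
37^1 ≡ 37 (mod 73)
37^2 = (37^1)^2 ≡ 37^2 = 1369 ≡ 55 (mod 73)
37^4 = (37^2)^2 ≡ 55^2 = 3025 ≡ 32 (mod 73)
37^8 = (37^4)^2 ≡ 32^2 = 1024 ≡ 2 (mod 73)
37^16 = (37^8)^2 ≡ 2^2 = 4 ≡ 4 (mod 73)

4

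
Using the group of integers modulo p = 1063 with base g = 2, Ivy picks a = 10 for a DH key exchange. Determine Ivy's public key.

1024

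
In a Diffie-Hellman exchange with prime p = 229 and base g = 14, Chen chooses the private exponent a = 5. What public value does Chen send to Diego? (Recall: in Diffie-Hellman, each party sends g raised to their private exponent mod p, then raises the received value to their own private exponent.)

132

Public value = 14^5 mod 229.
14^1 ≡ 14 (mod 229)
14^2 = (14^1)^2 ≡ 14^2 = 196 ≡ 196 (mod 229)
14^4 = (14^2)^2 ≡ 196^2 = 38416 ≡ 173 (mod 229)
14^5 = 14^4 · 14^1 ≡ 173 · 14 ≡ 132 (mod 229).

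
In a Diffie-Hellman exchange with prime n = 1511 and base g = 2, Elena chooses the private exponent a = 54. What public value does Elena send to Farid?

540

Public value = 2^54 mod 1511.
2^1 ≡ 2 (mod 1511)
2^2 = (2^1)^2 ≡ 2^2 = 4 ≡ 4 (mod 1511)
2^4 = (2^2)^2 ≡ 4^2 = 16 ≡ 16 (mod 1511)
2^8 = (2^4)^2 ≡ 16^2 = 256 ≡ 256 (mod 1511)
2^16 = (2^8)^2 ≡ 256^2 = 65536 ≡ 563 (mod 1511)
2^32 = (2^16)^2 ≡ 563^2 = 316969 ≡ 1170 (mod 1511)
2^54 = 2^32 · 2^16 · 2^4 · 2^2 ≡ 1170 · 563 · 16 · 4 ≡ 540 (mod 1511).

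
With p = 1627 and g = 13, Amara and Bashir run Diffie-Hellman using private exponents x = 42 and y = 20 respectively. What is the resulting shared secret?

Amara sends A = g^x mod p = 13^42 mod 1627.
13^1 ≡ 13 (mod 1627)
13^2 = (13^1)^2 ≡ 13^2 = 169 ≡ 169 (mod 1627)
13^4 = (13^2)^2 ≡ 169^2 = 28561 ≡ 902 (mod 1627)
13^8 = (13^4)^2 ≡ 902^2 = 813604 ≡ 104 (mod 1627)
13^16 = (13^8)^2 ≡ 104^2 = 10816 ≡ 1054 (mod 1627)
13^32 = (13^16)^2 ≡ 1054^2 = 1110916 ≡ 1302 (mod 1627)
13^42 = 13^32 · 13^8 · 13^2 ≡ 1302 · 104 · 169 ≡ 197 (mod 1627).
So A = 197. Bashir then computes K = A^y mod p = 197^20 mod 1627.
197^1 ≡ 197 (mod 1627)
197^2 = (197^1)^2 ≡ 197^2 = 38809 ≡ 1388 (mod 1627)
197^4 = (197^2)^2 ≡ 1388^2 = 1926544 ≡ 176 (mod 1627)
197^8 = (197^4)^2 ≡ 176^2 = 30976 ≡ 63 (mod 1627)
197^16 = (197^8)^2 ≡ 63^2 = 3969 ≡ 715 (mod 1627)
197^20 = 197^16 · 197^4 ≡ 715 · 176 ≡ 561 (mod 1627).

561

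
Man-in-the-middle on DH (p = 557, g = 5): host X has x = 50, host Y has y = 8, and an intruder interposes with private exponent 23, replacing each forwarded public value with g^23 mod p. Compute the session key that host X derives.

Host X receives an intruder's public value M = 5^23 mod 557 instead of the honest one.
5^1 ≡ 5 (mod 557)
5^2 = (5^1)^2 ≡ 5^2 = 25 ≡ 25 (mod 557)
5^4 = (5^2)^2 ≡ 25^2 = 625 ≡ 68 (mod 557)
5^8 = (5^4)^2 ≡ 68^2 = 4624 ≡ 168 (mod 557)
5^16 = (5^8)^2 ≡ 168^2 = 28224 ≡ 374 (mod 557)
5^23 = 5^16 · 5^4 · 5^2 · 5^1 ≡ 374 · 68 · 25 · 5 ≡ 201 (mod 557).
So M = 201. Host X computes K = M^50 mod 557.
201^1 ≡ 201 (mod 557)
201^2 = (201^1)^2 ≡ 201^2 = 40401 ≡ 297 (mod 557)
201^4 = (201^2)^2 ≡ 297^2 = 88209 ≡ 203 (mod 557)
201^8 = (201^4)^2 ≡ 203^2 = 41209 ≡ 548 (mod 557)
201^16 = (201^8)^2 ≡ 548^2 = 300304 ≡ 81 (mod 557)
201^32 = (201^16)^2 ≡ 81^2 = 6561 ≡ 434 (mod 557)
201^50 = 201^32 · 201^16 · 201^2 ≡ 434 · 81 · 297 ≡ 330 (mod 557).

330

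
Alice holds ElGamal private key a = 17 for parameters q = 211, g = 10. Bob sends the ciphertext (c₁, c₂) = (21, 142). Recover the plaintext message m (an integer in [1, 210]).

63

Shared mask s = c₁^a mod q = 21^17 mod 211.
21^1 ≡ 21 (mod 211)
21^2 = (21^1)^2 ≡ 21^2 = 441 ≡ 19 (mod 211)
21^4 = (21^2)^2 ≡ 19^2 = 361 ≡ 150 (mod 211)
21^8 = (21^4)^2 ≡ 150^2 = 22500 ≡ 134 (mod 211)
21^16 = (21^8)^2 ≡ 134^2 = 17956 ≡ 21 (mod 211)
21^17 = 21^16 · 21^1 ≡ 21 · 21 ≡ 19 (mod 211).
So s = 19; s⁻¹ ≡ 100 (mod 211).
m = c₂ · s⁻¹ mod 211 = 142 · 100 mod 211 = 63.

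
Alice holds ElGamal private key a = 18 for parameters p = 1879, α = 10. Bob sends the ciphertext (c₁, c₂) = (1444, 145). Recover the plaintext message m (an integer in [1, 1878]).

Shared mask s = c₁^a mod p = 1444^18 mod 1879.
1444^1 ≡ 1444 (mod 1879)
1444^2 = (1444^1)^2 ≡ 1444^2 = 2085136 ≡ 1325 (mod 1879)
1444^4 = (1444^2)^2 ≡ 1325^2 = 1755625 ≡ 639 (mod 1879)
1444^8 = (1444^4)^2 ≡ 639^2 = 408321 ≡ 578 (mod 1879)
1444^16 = (1444^8)^2 ≡ 578^2 = 334084 ≡ 1501 (mod 1879)
1444^18 = 1444^16 · 1444^2 ≡ 1501 · 1325 ≡ 843 (mod 1879).
So s = 843; s⁻¹ ≡ 847 (mod 1879).
m = c₂ · s⁻¹ mod 1879 = 145 · 847 mod 1879 = 680.

680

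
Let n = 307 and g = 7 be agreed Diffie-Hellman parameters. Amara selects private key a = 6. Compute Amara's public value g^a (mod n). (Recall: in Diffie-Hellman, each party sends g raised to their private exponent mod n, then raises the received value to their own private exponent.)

68

Public value = 7^6 (mod 307).
7^1 ≡ 7 (mod 307)
7^2 = (7^1)^2 ≡ 7^2 = 49 ≡ 49 (mod 307)
7^4 = (7^2)^2 ≡ 49^2 = 2401 ≡ 252 (mod 307)
7^6 = 7^4 · 7^2 ≡ 252 · 49 ≡ 68 (mod 307).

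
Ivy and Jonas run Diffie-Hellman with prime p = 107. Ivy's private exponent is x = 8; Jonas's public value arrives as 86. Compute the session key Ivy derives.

Shared key K = 86^8 mod 107.
86^1 ≡ 86 (mod 107)
86^2 = (86^1)^2 ≡ 86^2 = 7396 ≡ 13 (mod 107)
86^4 = (86^2)^2 ≡ 13^2 = 169 ≡ 62 (mod 107)
86^8 = (86^4)^2 ≡ 62^2 = 3844 ≡ 99 (mod 107)

99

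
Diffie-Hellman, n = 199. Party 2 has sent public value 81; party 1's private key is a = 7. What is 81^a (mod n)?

Shared key K = 81^7 mod 199.
81^1 ≡ 81 (mod 199)
81^2 = (81^1)^2 ≡ 81^2 = 6561 ≡ 193 (mod 199)
81^4 = (81^2)^2 ≡ 193^2 = 37249 ≡ 36 (mod 199)
81^7 = 81^4 · 81^2 · 81^1 ≡ 36 · 193 · 81 ≡ 16 (mod 199).

16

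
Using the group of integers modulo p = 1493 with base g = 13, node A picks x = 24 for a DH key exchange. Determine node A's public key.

760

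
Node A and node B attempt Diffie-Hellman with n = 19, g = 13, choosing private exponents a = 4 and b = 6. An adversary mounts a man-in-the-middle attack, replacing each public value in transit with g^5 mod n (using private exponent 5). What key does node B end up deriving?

Node B receives an adversary's public value M = 13^5 mod 19 instead of the honest one.
13^1 ≡ 13 (mod 19)
13^2 = (13^1)^2 ≡ 13^2 = 169 ≡ 17 (mod 19)
13^4 = (13^2)^2 ≡ 17^2 = 289 ≡ 4 (mod 19)
13^5 = 13^4 · 13^1 ≡ 4 · 13 ≡ 14 (mod 19).
So M = 14. Node B computes K = M^6 mod 19.
14^1 ≡ 14 (mod 19)
14^2 = (14^1)^2 ≡ 14^2 = 196 ≡ 6 (mod 19)
14^4 = (14^2)^2 ≡ 6^2 = 36 ≡ 17 (mod 19)
14^6 = 14^4 · 14^2 ≡ 17 · 6 ≡ 7 (mod 19).

7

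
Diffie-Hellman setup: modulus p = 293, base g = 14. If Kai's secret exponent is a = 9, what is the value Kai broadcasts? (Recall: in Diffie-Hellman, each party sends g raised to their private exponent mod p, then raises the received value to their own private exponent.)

10

Public value = 14^9 (mod 293).
14^1 ≡ 14 (mod 293)
14^2 = (14^1)^2 ≡ 14^2 = 196 ≡ 196 (mod 293)
14^4 = (14^2)^2 ≡ 196^2 = 38416 ≡ 33 (mod 293)
14^8 = (14^4)^2 ≡ 33^2 = 1089 ≡ 210 (mod 293)
14^9 = 14^8 · 14^1 ≡ 210 · 14 ≡ 10 (mod 293).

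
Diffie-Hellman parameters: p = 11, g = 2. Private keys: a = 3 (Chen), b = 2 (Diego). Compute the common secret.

Diego sends B = g^b mod p = 2^2 mod 11.
2^1 ≡ 2 (mod 11)
2^2 = (2^1)^2 ≡ 2^2 = 4 ≡ 4 (mod 11)
So B = 4. Chen then computes K = B^a mod p = 4^3 mod 11.
4^1 ≡ 4 (mod 11)
4^2 = (4^1)^2 ≡ 4^2 = 16 ≡ 5 (mod 11)
4^3 = 4^2 · 4^1 ≡ 5 · 4 ≡ 9 (mod 11).

9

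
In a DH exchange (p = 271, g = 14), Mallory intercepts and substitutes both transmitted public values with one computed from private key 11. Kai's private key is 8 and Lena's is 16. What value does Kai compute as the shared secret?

Kai receives Mallory's public value M = 14^11 mod 271 instead of the honest one.
14^1 ≡ 14 (mod 271)
14^2 = (14^1)^2 ≡ 14^2 = 196 ≡ 196 (mod 271)
14^4 = (14^2)^2 ≡ 196^2 = 38416 ≡ 205 (mod 271)
14^8 = (14^4)^2 ≡ 205^2 = 42025 ≡ 20 (mod 271)
14^11 = 14^8 · 14^2 · 14^1 ≡ 20 · 196 · 14 ≡ 138 (mod 271).
So M = 138. Kai computes K = M^8 mod 271.
138^1 ≡ 138 (mod 271)
138^2 = (138^1)^2 ≡ 138^2 = 19044 ≡ 74 (mod 271)
138^4 = (138^2)^2 ≡ 74^2 = 5476 ≡ 56 (mod 271)
138^8 = (138^4)^2 ≡ 56^2 = 3136 ≡ 155 (mod 271)

155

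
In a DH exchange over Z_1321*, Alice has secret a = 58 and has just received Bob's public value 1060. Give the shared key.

1139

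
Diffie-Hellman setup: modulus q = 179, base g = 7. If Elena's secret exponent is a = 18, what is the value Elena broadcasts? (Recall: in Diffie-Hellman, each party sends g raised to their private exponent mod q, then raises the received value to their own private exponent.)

Public value = 7^18 mod 179.
7^1 ≡ 7 (mod 179)
7^2 = (7^1)^2 ≡ 7^2 = 49 ≡ 49 (mod 179)
7^4 = (7^2)^2 ≡ 49^2 = 2401 ≡ 74 (mod 179)
7^8 = (7^4)^2 ≡ 74^2 = 5476 ≡ 106 (mod 179)
7^16 = (7^8)^2 ≡ 106^2 = 11236 ≡ 138 (mod 179)
7^18 = 7^16 · 7^2 ≡ 138 · 49 ≡ 139 (mod 179).

139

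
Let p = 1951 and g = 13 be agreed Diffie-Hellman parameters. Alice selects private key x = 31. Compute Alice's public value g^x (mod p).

709

Public value = 13^31 (mod 1951).
13^1 ≡ 13 (mod 1951)
13^2 = (13^1)^2 ≡ 13^2 = 169 ≡ 169 (mod 1951)
13^4 = (13^2)^2 ≡ 169^2 = 28561 ≡ 1247 (mod 1951)
13^8 = (13^4)^2 ≡ 1247^2 = 1555009 ≡ 62 (mod 1951)
13^16 = (13^8)^2 ≡ 62^2 = 3844 ≡ 1893 (mod 1951)
13^31 = 13^16 · 13^8 · 13^4 · 13^2 · 13^1 ≡ 1893 · 62 · 1247 · 169 · 13 ≡ 709 (mod 1951).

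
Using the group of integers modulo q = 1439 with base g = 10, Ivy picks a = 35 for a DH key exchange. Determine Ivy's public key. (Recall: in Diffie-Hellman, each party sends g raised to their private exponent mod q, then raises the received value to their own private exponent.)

Public value = 10^35 mod 1439.
10^1 ≡ 10 (mod 1439)
10^2 = (10^1)^2 ≡ 10^2 = 100 ≡ 100 (mod 1439)
10^4 = (10^2)^2 ≡ 100^2 = 10000 ≡ 1366 (mod 1439)
10^8 = (10^4)^2 ≡ 1366^2 = 1865956 ≡ 1012 (mod 1439)
10^16 = (10^8)^2 ≡ 1012^2 = 1024144 ≡ 1015 (mod 1439)
10^32 = (10^16)^2 ≡ 1015^2 = 1030225 ≡ 1340 (mod 1439)
10^35 = 10^32 · 10^2 · 10^1 ≡ 1340 · 100 · 10 ≡ 291 (mod 1439).

291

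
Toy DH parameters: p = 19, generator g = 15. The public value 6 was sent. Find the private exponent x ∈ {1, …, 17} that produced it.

Try successive powers of 15 modulo 19:
15^1 ≡ 15
15^2 ≡ 16
15^3 ≡ 12
15^4 ≡ 9
15^5 ≡ 2
15^6 ≡ 11
15^7 ≡ 13
15^8 ≡ 5
15^9 ≡ 18
15^10 ≡ 4
15^11 ≡ 3
15^12 ≡ 7
15^13 ≡ 10
15^14 ≡ 17
15^15 ≡ 8
15^16 ≡ 6
Found: x = 16.

16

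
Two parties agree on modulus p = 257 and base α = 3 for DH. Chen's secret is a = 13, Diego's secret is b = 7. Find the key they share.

220

Chen sends A = α^a mod p = 3^13 mod 257.
3^1 ≡ 3 (mod 257)
3^2 = (3^1)^2 ≡ 3^2 = 9 ≡ 9 (mod 257)
3^4 = (3^2)^2 ≡ 9^2 = 81 ≡ 81 (mod 257)
3^8 = (3^4)^2 ≡ 81^2 = 6561 ≡ 136 (mod 257)
3^13 = 3^8 · 3^4 · 3^1 ≡ 136 · 81 · 3 ≡ 152 (mod 257).
So A = 152. Diego then computes K = A^b mod p = 152^7 mod 257.
152^1 ≡ 152 (mod 257)
152^2 = (152^1)^2 ≡ 152^2 = 23104 ≡ 231 (mod 257)
152^4 = (152^2)^2 ≡ 231^2 = 53361 ≡ 162 (mod 257)
152^7 = 152^4 · 152^2 · 152^1 ≡ 162 · 231 · 152 ≡ 220 (mod 257).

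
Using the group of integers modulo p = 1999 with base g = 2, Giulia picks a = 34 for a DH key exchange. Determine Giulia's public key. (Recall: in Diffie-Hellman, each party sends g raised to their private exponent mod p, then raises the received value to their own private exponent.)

1415

Public value = 2^34 (mod 1999).
2^1 ≡ 2 (mod 1999)
2^2 = (2^1)^2 ≡ 2^2 = 4 ≡ 4 (mod 1999)
2^4 = (2^2)^2 ≡ 4^2 = 16 ≡ 16 (mod 1999)
2^8 = (2^4)^2 ≡ 16^2 = 256 ≡ 256 (mod 1999)
2^16 = (2^8)^2 ≡ 256^2 = 65536 ≡ 1568 (mod 1999)
2^32 = (2^16)^2 ≡ 1568^2 = 2458624 ≡ 1853 (mod 1999)
2^34 = 2^32 · 2^2 ≡ 1853 · 4 ≡ 1415 (mod 1999).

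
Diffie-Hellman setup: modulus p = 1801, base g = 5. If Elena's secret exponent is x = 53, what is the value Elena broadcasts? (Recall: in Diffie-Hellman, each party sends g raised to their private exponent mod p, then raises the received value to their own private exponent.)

1440

Public value = 5^53 (mod 1801).
5^1 ≡ 5 (mod 1801)
5^2 = (5^1)^2 ≡ 5^2 = 25 ≡ 25 (mod 1801)
5^4 = (5^2)^2 ≡ 25^2 = 625 ≡ 625 (mod 1801)
5^8 = (5^4)^2 ≡ 625^2 = 390625 ≡ 1609 (mod 1801)
5^16 = (5^8)^2 ≡ 1609^2 = 2588881 ≡ 844 (mod 1801)
5^32 = (5^16)^2 ≡ 844^2 = 712336 ≡ 941 (mod 1801)
5^53 = 5^32 · 5^16 · 5^4 · 5^1 ≡ 941 · 844 · 625 · 5 ≡ 1440 (mod 1801).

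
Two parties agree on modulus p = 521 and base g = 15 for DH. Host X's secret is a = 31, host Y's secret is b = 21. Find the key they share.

399

Host X sends A = g^a mod p = 15^31 mod 521.
15^1 ≡ 15 (mod 521)
15^2 = (15^1)^2 ≡ 15^2 = 225 ≡ 225 (mod 521)
15^4 = (15^2)^2 ≡ 225^2 = 50625 ≡ 88 (mod 521)
15^8 = (15^4)^2 ≡ 88^2 = 7744 ≡ 450 (mod 521)
15^16 = (15^8)^2 ≡ 450^2 = 202500 ≡ 352 (mod 521)
15^31 = 15^16 · 15^8 · 15^4 · 15^2 · 15^1 ≡ 352 · 450 · 88 · 225 · 15 ≡ 480 (mod 521).
So A = 480. Host Y then computes K = A^b mod p = 480^21 mod 521.
480^1 ≡ 480 (mod 521)
480^2 = (480^1)^2 ≡ 480^2 = 230400 ≡ 118 (mod 521)
480^4 = (480^2)^2 ≡ 118^2 = 13924 ≡ 378 (mod 521)
480^8 = (480^4)^2 ≡ 378^2 = 142884 ≡ 130 (mod 521)
480^16 = (480^8)^2 ≡ 130^2 = 16900 ≡ 228 (mod 521)
480^21 = 480^16 · 480^4 · 480^1 ≡ 228 · 378 · 480 ≡ 399 (mod 521).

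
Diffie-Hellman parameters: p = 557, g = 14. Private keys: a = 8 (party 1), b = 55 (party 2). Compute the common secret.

Party 1 sends A = g^a mod p = 14^8 mod 557.
14^1 ≡ 14 (mod 557)
14^2 = (14^1)^2 ≡ 14^2 = 196 ≡ 196 (mod 557)
14^4 = (14^2)^2 ≡ 196^2 = 38416 ≡ 540 (mod 557)
14^8 = (14^4)^2 ≡ 540^2 = 291600 ≡ 289 (mod 557)
So A = 289. Party 2 then computes K = A^b mod p = 289^55 mod 557.
289^1 ≡ 289 (mod 557)
289^2 = (289^1)^2 ≡ 289^2 = 83521 ≡ 528 (mod 557)
289^4 = (289^2)^2 ≡ 528^2 = 278784 ≡ 284 (mod 557)
289^8 = (289^4)^2 ≡ 284^2 = 80656 ≡ 448 (mod 557)
289^16 = (289^8)^2 ≡ 448^2 = 200704 ≡ 184 (mod 557)
289^32 = (289^16)^2 ≡ 184^2 = 33856 ≡ 436 (mod 557)
289^55 = 289^32 · 289^16 · 289^4 · 289^2 · 289^1 ≡ 436 · 184 · 284 · 528 · 289 ≡ 497 (mod 557).

497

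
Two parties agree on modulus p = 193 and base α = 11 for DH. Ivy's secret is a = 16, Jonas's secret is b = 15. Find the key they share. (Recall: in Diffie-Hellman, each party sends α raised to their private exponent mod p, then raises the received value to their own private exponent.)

Jonas sends B = α^b mod p = 11^15 mod 193.
11^1 ≡ 11 (mod 193)
11^2 = (11^1)^2 ≡ 11^2 = 121 ≡ 121 (mod 193)
11^4 = (11^2)^2 ≡ 121^2 = 14641 ≡ 166 (mod 193)
11^8 = (11^4)^2 ≡ 166^2 = 27556 ≡ 150 (mod 193)
11^15 = 11^8 · 11^4 · 11^2 · 11^1 ≡ 150 · 166 · 121 · 11 ≡ 133 (mod 193).
So B = 133. Ivy then computes K = B^a mod p = 133^16 mod 193.
133^1 ≡ 133 (mod 193)
133^2 = (133^1)^2 ≡ 133^2 = 17689 ≡ 126 (mod 193)
133^4 = (133^2)^2 ≡ 126^2 = 15876 ≡ 50 (mod 193)
133^8 = (133^4)^2 ≡ 50^2 = 2500 ≡ 184 (mod 193)
133^16 = (133^8)^2 ≡ 184^2 = 33856 ≡ 81 (mod 193)

81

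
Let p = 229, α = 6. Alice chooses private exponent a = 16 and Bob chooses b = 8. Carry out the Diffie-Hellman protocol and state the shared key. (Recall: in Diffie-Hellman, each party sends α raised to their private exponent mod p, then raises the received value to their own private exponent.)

Alice sends A = α^a mod p = 6^16 mod 229.
6^1 ≡ 6 (mod 229)
6^2 = (6^1)^2 ≡ 6^2 = 36 ≡ 36 (mod 229)
6^4 = (6^2)^2 ≡ 36^2 = 1296 ≡ 151 (mod 229)
6^8 = (6^4)^2 ≡ 151^2 = 22801 ≡ 130 (mod 229)
6^16 = (6^8)^2 ≡ 130^2 = 16900 ≡ 183 (mod 229)
So A = 183. Bob then computes K = A^b mod p = 183^8 mod 229.
183^1 ≡ 183 (mod 229)
183^2 = (183^1)^2 ≡ 183^2 = 33489 ≡ 55 (mod 229)
183^4 = (183^2)^2 ≡ 55^2 = 3025 ≡ 48 (mod 229)
183^8 = (183^4)^2 ≡ 48^2 = 2304 ≡ 14 (mod 229)

14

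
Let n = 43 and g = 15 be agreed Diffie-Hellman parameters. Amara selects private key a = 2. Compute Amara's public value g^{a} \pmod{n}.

Public value = 15^{2} \pmod{43}.
15^1 ≡ 15 (mod 43)
15^2 = (15^1)^2 ≡ 15^2 = 225 ≡ 10 (mod 43)

10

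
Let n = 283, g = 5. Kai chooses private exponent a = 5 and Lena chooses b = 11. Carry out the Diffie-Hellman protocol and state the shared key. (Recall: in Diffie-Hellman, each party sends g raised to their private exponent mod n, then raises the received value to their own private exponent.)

Lena sends B = g^b mod n = 5^11 mod 283.
5^1 ≡ 5 (mod 283)
5^2 = (5^1)^2 ≡ 5^2 = 25 ≡ 25 (mod 283)
5^4 = (5^2)^2 ≡ 25^2 = 625 ≡ 59 (mod 283)
5^8 = (5^4)^2 ≡ 59^2 = 3481 ≡ 85 (mod 283)
5^11 = 5^8 · 5^2 · 5^1 ≡ 85 · 25 · 5 ≡ 154 (mod 283).
So B = 154. Kai then computes K = B^a mod n = 154^5 mod 283.
154^1 ≡ 154 (mod 283)
154^2 = (154^1)^2 ≡ 154^2 = 23716 ≡ 227 (mod 283)
154^4 = (154^2)^2 ≡ 227^2 = 51529 ≡ 23 (mod 283)
154^5 = 154^4 · 154^1 ≡ 23 · 154 ≡ 146 (mod 283).

146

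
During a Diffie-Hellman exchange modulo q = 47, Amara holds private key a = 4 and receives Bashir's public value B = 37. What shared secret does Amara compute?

Shared key K = 37^4 mod 47.
37^1 ≡ 37 (mod 47)
37^2 = (37^1)^2 ≡ 37^2 = 1369 ≡ 6 (mod 47)
37^4 = (37^2)^2 ≡ 6^2 = 36 ≡ 36 (mod 47)

36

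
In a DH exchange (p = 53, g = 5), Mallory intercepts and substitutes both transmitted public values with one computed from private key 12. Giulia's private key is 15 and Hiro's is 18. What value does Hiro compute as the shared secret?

15

Hiro receives Mallory's public value M = 5^12 mod 53 instead of the honest one.
5^1 ≡ 5 (mod 53)
5^2 = (5^1)^2 ≡ 5^2 = 25 ≡ 25 (mod 53)
5^4 = (5^2)^2 ≡ 25^2 = 625 ≡ 42 (mod 53)
5^8 = (5^4)^2 ≡ 42^2 = 1764 ≡ 15 (mod 53)
5^12 = 5^8 · 5^4 ≡ 15 · 42 ≡ 47 (mod 53).
So M = 47. Hiro computes K = M^18 mod 53.
47^1 ≡ 47 (mod 53)
47^2 = (47^1)^2 ≡ 47^2 = 2209 ≡ 36 (mod 53)
47^4 = (47^2)^2 ≡ 36^2 = 1296 ≡ 24 (mod 53)
47^8 = (47^4)^2 ≡ 24^2 = 576 ≡ 46 (mod 53)
47^16 = (47^8)^2 ≡ 46^2 = 2116 ≡ 49 (mod 53)
47^18 = 47^16 · 47^2 ≡ 49 · 36 ≡ 15 (mod 53).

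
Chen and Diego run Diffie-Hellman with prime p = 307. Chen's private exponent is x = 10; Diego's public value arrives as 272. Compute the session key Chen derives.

Shared key K = 272^10 mod 307.
272^1 ≡ 272 (mod 307)
272^2 = (272^1)^2 ≡ 272^2 = 73984 ≡ 304 (mod 307)
272^4 = (272^2)^2 ≡ 304^2 = 92416 ≡ 9 (mod 307)
272^8 = (272^4)^2 ≡ 9^2 = 81 ≡ 81 (mod 307)
272^10 = 272^8 · 272^2 ≡ 81 · 304 ≡ 64 (mod 307).

64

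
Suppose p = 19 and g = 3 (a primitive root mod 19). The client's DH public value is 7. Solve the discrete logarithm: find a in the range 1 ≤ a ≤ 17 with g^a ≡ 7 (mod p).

6

Try successive powers of 3 modulo 19:
3^1 ≡ 3
3^2 ≡ 9
3^3 ≡ 8
3^4 ≡ 5
3^5 ≡ 15
3^6 ≡ 7
Found: a = 6.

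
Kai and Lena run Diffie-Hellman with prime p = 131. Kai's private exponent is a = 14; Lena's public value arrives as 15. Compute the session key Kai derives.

Shared key K = 15^14 mod 131.
15^1 ≡ 15 (mod 131)
15^2 = (15^1)^2 ≡ 15^2 = 225 ≡ 94 (mod 131)
15^4 = (15^2)^2 ≡ 94^2 = 8836 ≡ 59 (mod 131)
15^8 = (15^4)^2 ≡ 59^2 = 3481 ≡ 75 (mod 131)
15^14 = 15^8 · 15^4 · 15^2 ≡ 75 · 59 · 94 ≡ 25 (mod 131).

25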